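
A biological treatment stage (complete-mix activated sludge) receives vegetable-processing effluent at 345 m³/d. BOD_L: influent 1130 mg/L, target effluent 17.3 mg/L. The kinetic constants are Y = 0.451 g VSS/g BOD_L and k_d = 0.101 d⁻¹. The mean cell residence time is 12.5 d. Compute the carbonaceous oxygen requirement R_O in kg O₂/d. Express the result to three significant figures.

The observed yield is Y_obs = Y/(1 + k_d·θ_c) = 0.451 / (1 + 0.101 × 12.5) = 0.451 / 2.263 = 0.1993 g VSS per g BOD_L removed.
Substrate removed = Q·(S₀ − S) = 345 m³/d × (1130 − 17.3) g/m³ = 3.84×10^5 g/d = 383.9 kg/d.
P_X = Y_obs·Q·(S₀ − S) = 0.1993 × 383.9 = 76.52 kg VSS/d.
Carbonaceous O₂ demand = substrate oxidised − cell-mass equivalent = 383.9 − 1.42 × 76.52 = 275.2 kg O₂/d.

R_O ≈ 275 kg O₂/d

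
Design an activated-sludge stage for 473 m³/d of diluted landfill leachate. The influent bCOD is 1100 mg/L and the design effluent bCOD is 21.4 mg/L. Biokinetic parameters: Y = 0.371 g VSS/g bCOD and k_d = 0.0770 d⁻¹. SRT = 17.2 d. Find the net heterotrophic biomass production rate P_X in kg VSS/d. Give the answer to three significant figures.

Y_obs = Y / (1 + k_d θ_c) = 0.371 / (1 + 0.0770 × 17.2) = 0.371 / 2.324 = 0.1596.
Substrate removed = Q·(S₀ − S) = 473 m³/d × (1100 − 21.4) g/m³ = 5.1×10^5 g/d = 510.2 kg/d.
So the net sludge growth is P_X = 0.1596 × 510.2 = 81.43 kg VSS/d.

P_X ≈ 81.4 kg VSS/d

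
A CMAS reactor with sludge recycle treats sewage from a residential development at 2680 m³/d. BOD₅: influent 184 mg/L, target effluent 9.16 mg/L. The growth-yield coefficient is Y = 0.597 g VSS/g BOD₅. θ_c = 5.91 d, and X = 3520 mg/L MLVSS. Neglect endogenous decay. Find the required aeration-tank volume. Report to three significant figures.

Biomass mass balance (decay neglected): V·X = Y·Q·(S₀ − S)·θ_c, so V = 0.597 × 2680 × (184 − 9.16) × 5.91 / 3520 = 469.7 m³.

V ≈ 470 m³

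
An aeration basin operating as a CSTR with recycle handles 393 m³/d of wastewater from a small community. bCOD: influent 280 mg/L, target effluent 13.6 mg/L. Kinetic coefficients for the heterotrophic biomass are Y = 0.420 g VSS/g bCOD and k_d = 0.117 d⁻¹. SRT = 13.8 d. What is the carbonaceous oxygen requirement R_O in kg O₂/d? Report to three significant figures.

R_O ≈ 80.8 kg O₂/d

Correct the yield for decay: Y_obs = Y/(1 + k_d θ_c) = 0.420 / (1 + 0.117 × 13.8) = 0.420 / 2.615 = 0.1606.
Q·(S₀ − S) = 393 × (280 − 13.6) × 10⁻³ = 104.7 kg/d removed.
Net sludge production P_X = 0.1606 × 104.7 = 16.82 kg VSS/d.
R_O = Q·(S₀ − S) − 1.42·P_X = 104.7 − 1.42 × 16.82 = 80.81 kg O₂/d.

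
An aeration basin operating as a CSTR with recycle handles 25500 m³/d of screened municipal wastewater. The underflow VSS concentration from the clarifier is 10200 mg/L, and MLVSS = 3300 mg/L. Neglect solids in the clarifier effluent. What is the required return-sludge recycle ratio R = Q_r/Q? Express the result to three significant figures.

R ≈ 0.478

R = Q_r/Q = X/(X_r − X) = 3300 / (10200 − 3300) = 0.4783.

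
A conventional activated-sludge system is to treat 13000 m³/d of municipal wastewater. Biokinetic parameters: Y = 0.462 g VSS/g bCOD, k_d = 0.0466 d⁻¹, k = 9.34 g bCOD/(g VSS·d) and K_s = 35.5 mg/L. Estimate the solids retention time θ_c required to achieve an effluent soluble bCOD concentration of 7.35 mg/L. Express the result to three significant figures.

θ_c ≈ 1.44 d

From 1/θ_c = Y·k·S/(K_s + S) − k_d: Y·k·S/(K_s+S) = 0.462 × 9.34 × 7.35 / (35.5 + 7.35) = 0.7402 d⁻¹.
Then 1/θ_c = μ − k_d = 0.7402 − 0.0466 = 0.6936 d⁻¹, giving θ_c = 1.442 d.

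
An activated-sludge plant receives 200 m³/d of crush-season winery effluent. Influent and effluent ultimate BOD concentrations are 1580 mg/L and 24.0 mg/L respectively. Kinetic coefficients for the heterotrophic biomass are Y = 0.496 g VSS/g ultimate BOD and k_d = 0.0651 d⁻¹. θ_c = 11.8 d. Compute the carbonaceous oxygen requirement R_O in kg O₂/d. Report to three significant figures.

R_O ≈ 187 kg O₂/d

The observed yield is Y_obs = Y/(1 + k_d·θ_c) = 0.496 / (1 + 0.0651 × 11.8) = 0.496 / 1.768 = 0.2805 g VSS per g ultimate BOD removed.
Mass of ultimate BOD removed per day: Q(S₀ − S) = 200 × 1556 g/m³ = 311.2 kg/d.
Biomass synthesised: P_X = Y_obs × 311.2 = 87.30 kg VSS/d.
Carbonaceous O₂ demand = substrate oxidised − cell-mass equivalent = 311.2 − 1.42 × 87.30 = 187.2 kg O₂/d.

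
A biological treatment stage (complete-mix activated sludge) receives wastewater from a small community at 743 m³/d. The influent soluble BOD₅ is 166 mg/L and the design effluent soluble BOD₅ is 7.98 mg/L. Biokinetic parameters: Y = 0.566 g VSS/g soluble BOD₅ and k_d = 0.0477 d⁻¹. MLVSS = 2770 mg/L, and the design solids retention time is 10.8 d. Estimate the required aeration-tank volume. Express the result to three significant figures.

V ≈ 171 m³

Rearranging the biomass balance for a CMAS with decay, V = Y·Q·ΔS·θ_c / [X·(1+k_d θ_c)] = 0.566 × 743 × (166 − 7.98) × 10.8 / [2770 × (1 + 0.0477 × 10.8)] = 7.18×10^5 / 4197 = 171.0 m³.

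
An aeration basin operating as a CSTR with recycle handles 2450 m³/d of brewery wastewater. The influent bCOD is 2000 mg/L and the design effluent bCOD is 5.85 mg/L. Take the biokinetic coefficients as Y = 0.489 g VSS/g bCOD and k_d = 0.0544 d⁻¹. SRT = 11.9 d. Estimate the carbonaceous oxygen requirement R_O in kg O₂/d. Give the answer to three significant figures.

R_O ≈ 2830 kg O₂/d

The observed yield is Y_obs = Y/(1 + k_d·θ_c) = 0.489 / (1 + 0.0544 × 11.9) = 0.489 / 1.647 = 0.2968 g VSS per g bCOD removed.
Q·(S₀ − S) = 2450 × (2000 − 5.85) × 10⁻³ = 4886 kg/d removed.
P_X = Y_obs·Q·(S₀ − S) = 0.2968 × 4886 = 1450 kg VSS/d.
R_O = Q·ΔS − 1.42 P_X = 4886 − 2059 = 2826 kg O₂/d.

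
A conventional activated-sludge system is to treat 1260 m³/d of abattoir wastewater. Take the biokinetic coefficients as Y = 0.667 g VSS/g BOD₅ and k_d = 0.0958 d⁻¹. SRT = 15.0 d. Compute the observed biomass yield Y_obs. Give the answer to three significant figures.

Observed yield with endogenous decay: Y_obs = Y / (1 + k_d·θ_c) = 0.667 / (1 + 0.0958 × 15.0) = 0.667 / 2.437 = 0.2737 g VSS/g BOD₅.

Y_obs ≈ 0.274 g VSS/g BOD₅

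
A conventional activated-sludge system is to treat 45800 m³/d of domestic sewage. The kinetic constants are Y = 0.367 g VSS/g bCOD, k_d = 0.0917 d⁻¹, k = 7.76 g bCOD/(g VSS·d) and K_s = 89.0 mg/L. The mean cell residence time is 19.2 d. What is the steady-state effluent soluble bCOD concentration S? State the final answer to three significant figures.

S ≈ 4.73 mg/L

Effluent substrate depends only on kinetics and SRT: S = K_s(1 + k_d θ_c) / [θ_c(Yk − k_d) − 1] = 89.0 × (1 + 0.0917 × 19.2) / [19.2 × (0.367 × 7.76 − 0.0917) − 1] = 245.7 / 51.92 = 4.732 mg/L.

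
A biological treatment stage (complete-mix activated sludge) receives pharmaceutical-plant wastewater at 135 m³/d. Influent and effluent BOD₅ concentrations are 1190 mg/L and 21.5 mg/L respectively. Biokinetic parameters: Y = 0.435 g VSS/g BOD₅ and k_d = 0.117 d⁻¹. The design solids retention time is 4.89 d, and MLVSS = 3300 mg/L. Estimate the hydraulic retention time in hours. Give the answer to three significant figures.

Rearranging the biomass balance for a CMAS with decay, V = Y·Q·ΔS·θ_c / [X·(1+k_d θ_c)] = 0.435 × 135 × (1190 − 21.5) × 4.89 / [3300 × (1 + 0.117 × 4.89)] = 3.36×10^5 / 5188 = 64.68 m³.
HRT = V/Q = 64.68 m³ / 135 m³·d⁻¹ = 0.4791 d × 24 = 11.50 h.

τ ≈ 11.5 h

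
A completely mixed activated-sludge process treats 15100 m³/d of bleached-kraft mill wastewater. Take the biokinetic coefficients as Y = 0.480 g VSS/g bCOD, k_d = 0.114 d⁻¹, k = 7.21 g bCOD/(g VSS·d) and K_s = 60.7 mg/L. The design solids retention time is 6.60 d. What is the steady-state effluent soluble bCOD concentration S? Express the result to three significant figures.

Effluent substrate depends only on kinetics and SRT: S = K_s(1 + k_d θ_c) / [θ_c(Yk − k_d) − 1] = 60.7 × (1 + 0.114 × 6.60) / [6.60 × (0.480 × 7.21 − 0.114) − 1] = 106.4 / 21.09 = 5.044 mg/L.

S ≈ 5.04 mg/L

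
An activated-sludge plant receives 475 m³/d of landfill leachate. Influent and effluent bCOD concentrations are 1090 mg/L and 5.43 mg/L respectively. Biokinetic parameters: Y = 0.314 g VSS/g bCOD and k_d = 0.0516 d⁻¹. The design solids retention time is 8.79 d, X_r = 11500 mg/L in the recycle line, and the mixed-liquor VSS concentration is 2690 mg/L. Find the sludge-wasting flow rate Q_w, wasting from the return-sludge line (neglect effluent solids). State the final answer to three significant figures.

Q_w ≈ 9.68 m³/d

Steady-state biomass mass balance: V·X·(1 + k_d·θ_c) = Y·Q·(S₀ − S)·θ_c, so V = 0.314 × 475 × (1090 − 5.43) × 8.79 / [2690 × (1 + 0.0516 × 8.79)] = 1.42×10^6 / 3910 = 363.6 m³.
Q_w = (V·X)/(θ_c X_r) = 363.6 × 2690 / (8.79 × 11500) = 9.677 m³/d.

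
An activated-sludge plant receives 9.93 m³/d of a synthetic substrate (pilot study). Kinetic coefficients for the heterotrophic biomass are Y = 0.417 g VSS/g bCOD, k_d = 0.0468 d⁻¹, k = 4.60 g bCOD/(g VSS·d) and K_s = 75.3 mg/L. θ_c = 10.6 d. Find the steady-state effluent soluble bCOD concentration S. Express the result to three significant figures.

S ≈ 5.98 mg/L

From the Monod/SRT balance for a CMAS, S = K_s·(1+k_d θ_c)/[θ_c·(Y k − k_d) − 1] = 75.3 × (1 + 0.0468 × 10.6) / [10.6 × (0.417 × 4.60 − 0.0468) − 1] = 112.7 / 18.84 = 5.981 mg/L.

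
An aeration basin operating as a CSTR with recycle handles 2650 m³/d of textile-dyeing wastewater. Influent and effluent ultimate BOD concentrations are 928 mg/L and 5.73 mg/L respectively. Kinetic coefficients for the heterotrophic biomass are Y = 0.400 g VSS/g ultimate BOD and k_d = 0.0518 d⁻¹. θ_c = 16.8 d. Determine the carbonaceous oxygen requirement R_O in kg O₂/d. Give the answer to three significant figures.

Observed yield with endogenous decay: Y_obs = Y / (1 + k_d·θ_c) = 0.400 / (1 + 0.0518 × 16.8) = 0.400 / 1.870 = 0.2139 g VSS/g ultimate BOD.
ΔS = 928 − 5.73 = 922.3 mg/L, so the substrate removal rate is 2650 × 922.3/1000 = 2444 kg ultimate BOD/d.
Net sludge production P_X = 0.2139 × 2444 = 522.7 kg VSS/d.
Carbonaceous O₂ demand = substrate oxidised − cell-mass equivalent = 2444 − 1.42 × 522.7 = 1702 kg O₂/d.

R_O ≈ 1700 kg O₂/d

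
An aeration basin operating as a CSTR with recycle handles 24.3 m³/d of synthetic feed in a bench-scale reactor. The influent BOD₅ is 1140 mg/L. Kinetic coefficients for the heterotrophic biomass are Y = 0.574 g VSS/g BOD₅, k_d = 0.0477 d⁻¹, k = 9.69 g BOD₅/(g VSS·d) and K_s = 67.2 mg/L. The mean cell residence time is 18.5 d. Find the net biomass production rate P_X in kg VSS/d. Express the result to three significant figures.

Effluent substrate depends only on kinetics and SRT: S = K_s(1 + k_d θ_c) / [θ_c(Yk − k_d) − 1] = 67.2 × (1 + 0.0477 × 18.5) / [18.5 × (0.574 × 9.69 − 0.0477) − 1] = 126.5 / 101.0 = 1.252 mg/L.
Correct the yield for decay: Y_obs = Y/(1 + k_d θ_c) = 0.574 / (1 + 0.0477 × 18.5) = 0.574 / 1.882 = 0.3049.
Mass of BOD₅ removed per day: Q(S₀ − S) = 24.3 × 1139 g/m³ = 27.67 kg/d.
P_X = Y_obs · Q(S₀ − S) = 0.3049 × 27.67 = 8.438 kg VSS/d.

P_X ≈ 8.44 kg VSS/d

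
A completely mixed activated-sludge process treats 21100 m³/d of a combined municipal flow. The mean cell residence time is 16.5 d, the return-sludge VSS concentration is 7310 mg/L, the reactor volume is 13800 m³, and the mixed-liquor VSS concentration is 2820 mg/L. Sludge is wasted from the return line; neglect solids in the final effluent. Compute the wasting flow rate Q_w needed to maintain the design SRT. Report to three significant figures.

Wasting from the return line (neglecting effluent solids): Q_w = V·X / (θ_c·X_r) = 13800 × 2820 / (16.5 × 7310) = 322.6 m³/d.

Q_w ≈ 323 m³/d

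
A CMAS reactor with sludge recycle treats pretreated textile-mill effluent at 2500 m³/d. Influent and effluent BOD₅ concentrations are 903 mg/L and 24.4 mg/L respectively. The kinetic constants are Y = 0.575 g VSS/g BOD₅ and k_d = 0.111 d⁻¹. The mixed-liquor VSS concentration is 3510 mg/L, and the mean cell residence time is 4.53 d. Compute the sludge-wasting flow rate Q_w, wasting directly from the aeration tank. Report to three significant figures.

Steady-state biomass mass balance: V·X·(1 + k_d·θ_c) = Y·Q·(S₀ − S)·θ_c, so V = 0.575 × 2500 × (903 − 24.4) × 4.53 / [3510 × (1 + 0.111 × 4.53)] = 5.72×10^6 / 5275 = 1085 m³.
With mixed-liquor wasting, θ_c = V/Q_w, so Q_w = V/θ_c = 1085/4.53 = 239.4 m³/d.

Q_w ≈ 239 m³/d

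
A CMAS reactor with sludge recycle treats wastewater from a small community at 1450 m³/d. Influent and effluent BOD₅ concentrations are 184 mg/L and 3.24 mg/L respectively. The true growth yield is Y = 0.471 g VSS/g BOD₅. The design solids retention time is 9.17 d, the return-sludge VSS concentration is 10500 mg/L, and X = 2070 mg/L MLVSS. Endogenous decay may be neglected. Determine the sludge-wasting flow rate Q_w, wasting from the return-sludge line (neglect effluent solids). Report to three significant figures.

V·X = Y·Q·ΔS·θ_c gives V = 0.471 × 1450 × (184 − 3.24) × 9.17 / 2070 = 546.9 m³.
Q_w = (V·X)/(θ_c X_r) = 546.9 × 2070 / (9.17 × 10500) = 11.76 m³/d.

Q_w ≈ 11.8 m³/d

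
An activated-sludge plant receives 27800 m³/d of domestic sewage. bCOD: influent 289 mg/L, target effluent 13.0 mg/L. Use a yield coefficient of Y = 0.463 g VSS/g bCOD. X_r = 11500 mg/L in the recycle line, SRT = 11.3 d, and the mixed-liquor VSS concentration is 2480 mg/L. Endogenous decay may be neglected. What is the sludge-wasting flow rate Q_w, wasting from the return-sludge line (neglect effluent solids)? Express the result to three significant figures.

Q_w ≈ 309 m³/d

With k_d = 0 the design equation reduces to V = Y Q (S₀−S) θ_c / X = 0.463 × 27800 × (289 − 13.0) × 11.3 / 2480 = 16187 m³.
Wasting from the return line (neglecting effluent solids): Q_w = V·X / (θ_c·X_r) = 16187 × 2480 / (11.3 × 11500) = 308.9 m³/d.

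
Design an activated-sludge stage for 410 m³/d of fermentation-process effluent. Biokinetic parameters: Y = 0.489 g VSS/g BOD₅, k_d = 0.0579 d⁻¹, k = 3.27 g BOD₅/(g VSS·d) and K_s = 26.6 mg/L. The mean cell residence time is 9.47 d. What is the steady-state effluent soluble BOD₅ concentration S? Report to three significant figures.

S ≈ 3.03 mg/L

For a completely mixed reactor with recycle the Lawrence–McCarty relation gives S = K_s·(1 + k_d·θ_c) / [θ_c·(Y·k − k_d) − 1] = 26.6 × (1 + 0.0579 × 9.47) / [9.47 × (0.489 × 3.27 − 0.0579) − 1] = 41.19 / 13.59 = 3.030 mg/L.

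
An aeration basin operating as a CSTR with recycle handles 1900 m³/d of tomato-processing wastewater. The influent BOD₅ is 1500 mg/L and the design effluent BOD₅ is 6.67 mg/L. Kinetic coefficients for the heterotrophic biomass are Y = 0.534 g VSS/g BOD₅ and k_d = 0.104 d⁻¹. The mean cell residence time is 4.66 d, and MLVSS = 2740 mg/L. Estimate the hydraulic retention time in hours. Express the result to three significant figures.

Steady-state biomass mass balance: V·X·(1 + k_d·θ_c) = Y·Q·(S₀ − S)·θ_c, so V = 0.534 × 1900 × (1500 − 6.67) × 4.66 / [2740 × (1 + 0.104 × 4.66)] = 7.06×10^6 / 4068 = 1736 m³.
Hydraulic retention time τ = V/Q = 1736 / 1900 = 0.9135 d = 21.92 h.

τ ≈ 21.9 h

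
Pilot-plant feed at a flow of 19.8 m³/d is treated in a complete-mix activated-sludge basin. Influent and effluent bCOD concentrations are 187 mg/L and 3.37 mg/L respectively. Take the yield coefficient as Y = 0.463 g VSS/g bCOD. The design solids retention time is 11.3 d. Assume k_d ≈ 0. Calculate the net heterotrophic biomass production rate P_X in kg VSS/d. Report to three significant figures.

Since k_d ≈ 0, Y_obs = Y = 0.463 g VSS/g bCOD.
Mass of bCOD removed per day: Q(S₀ − S) = 19.8 × 183.6 g/m³ = 3.636 kg/d.
So the net sludge growth is P_X = 0.4630 × 3.636 = 1.683 kg VSS/d.

P_X ≈ 1.68 kg VSS/d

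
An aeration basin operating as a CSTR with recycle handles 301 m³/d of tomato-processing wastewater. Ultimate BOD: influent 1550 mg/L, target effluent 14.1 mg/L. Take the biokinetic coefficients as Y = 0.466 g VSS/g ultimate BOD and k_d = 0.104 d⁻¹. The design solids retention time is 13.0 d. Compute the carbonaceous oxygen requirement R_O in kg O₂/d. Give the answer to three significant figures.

R_O ≈ 332 kg O₂/d

Y_obs = Y / (1 + k_d θ_c) = 0.466 / (1 + 0.104 × 13.0) = 0.466 / 2.352 = 0.1981.
Q·(S₀ − S) = 301 × (1550 − 14.1) × 10⁻³ = 462.3 kg/d removed.
Net sludge production P_X = 0.1981 × 462.3 = 91.60 kg VSS/d.
R_O = Q·(S₀ − S) − 1.42·P_X = 462.3 − 1.42 × 91.60 = 332.2 kg O₂/d.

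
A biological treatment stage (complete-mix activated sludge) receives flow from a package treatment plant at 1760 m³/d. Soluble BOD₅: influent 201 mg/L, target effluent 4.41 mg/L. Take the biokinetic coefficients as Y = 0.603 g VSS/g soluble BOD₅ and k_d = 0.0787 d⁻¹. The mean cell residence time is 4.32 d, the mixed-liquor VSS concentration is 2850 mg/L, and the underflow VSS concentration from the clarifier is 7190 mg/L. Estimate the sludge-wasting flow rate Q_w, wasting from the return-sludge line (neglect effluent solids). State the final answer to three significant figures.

Q_w ≈ 21.7 m³/d

From the SRT design equation V = Y Q (S₀−S) θ_c / [X (1 + k_d θ_c)] = 0.603 × 1760 × (201 − 4.41) × 4.32 / [2850 × (1 + 0.0787 × 4.32)] = 9.01×10^5 / 3819 = 236.0 m³.
θ_c = V·X/(Q_w·X_r) when wasting from the recycle, so Q_w = V·X/(θ_c·X_r) = 236.0 × 2850 / (4.32 × 7190) = 21.66 m³/d.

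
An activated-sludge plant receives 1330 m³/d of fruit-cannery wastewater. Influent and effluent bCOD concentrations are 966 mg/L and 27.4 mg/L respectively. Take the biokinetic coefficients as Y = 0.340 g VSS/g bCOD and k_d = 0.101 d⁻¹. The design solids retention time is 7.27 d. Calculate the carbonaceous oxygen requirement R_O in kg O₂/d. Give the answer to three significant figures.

Y_obs = Y / (1 + k_d θ_c) = 0.340 / (1 + 0.101 × 7.27) = 0.340 / 1.734 = 0.1960.
Mass of bCOD removed per day: Q(S₀ − S) = 1330 × 938.6 g/m³ = 1248 kg/d.
P_X = Y_obs·Q·(S₀ − S) = 0.1960 × 1248 = 244.7 kg VSS/d.
R_O = Q·ΔS − 1.42 P_X = 1248 − 347.5 = 900.8 kg O₂/d.

R_O ≈ 901 kg O₂/d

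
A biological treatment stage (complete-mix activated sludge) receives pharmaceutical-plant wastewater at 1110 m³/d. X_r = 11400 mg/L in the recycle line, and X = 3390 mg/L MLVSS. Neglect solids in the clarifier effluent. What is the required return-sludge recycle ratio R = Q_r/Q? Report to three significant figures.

R ≈ 0.423

Solids balance on the clarifier gives (1+R)X = R·X_r, so R = X/(X_r − X) = 3390 / (11400 − 3390) = 0.4232.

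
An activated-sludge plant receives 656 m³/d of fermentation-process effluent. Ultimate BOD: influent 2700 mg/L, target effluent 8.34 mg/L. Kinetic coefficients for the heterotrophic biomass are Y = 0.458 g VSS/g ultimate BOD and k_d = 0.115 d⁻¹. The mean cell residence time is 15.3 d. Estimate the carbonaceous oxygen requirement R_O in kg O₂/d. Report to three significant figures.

Y_obs = Y / (1 + k_d θ_c) = 0.458 / (1 + 0.115 × 15.3) = 0.458 / 2.760 = 0.1660.
Substrate removed = Q·(S₀ − S) = 656 m³/d × (2700 − 8.34) g/m³ = 1.77×10^6 g/d = 1766 kg/d.
Biomass synthesised: P_X = Y_obs × 1766 = 293.1 kg VSS/d.
R_O = Q·ΔS − 1.42 P_X = 1766 − 416.1 = 1350 kg O₂/d.

R_O ≈ 1350 kg O₂/d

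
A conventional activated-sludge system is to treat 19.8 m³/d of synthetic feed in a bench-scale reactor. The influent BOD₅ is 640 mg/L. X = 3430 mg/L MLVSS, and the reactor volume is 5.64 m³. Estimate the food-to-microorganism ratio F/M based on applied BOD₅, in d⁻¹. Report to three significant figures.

Food-to-microorganism ratio F/M = Q S₀ / (V X) = 19.8 × 640 / (5.640 × 3430) = 0.6550 d⁻¹.

F/M ≈ 0.655 d⁻¹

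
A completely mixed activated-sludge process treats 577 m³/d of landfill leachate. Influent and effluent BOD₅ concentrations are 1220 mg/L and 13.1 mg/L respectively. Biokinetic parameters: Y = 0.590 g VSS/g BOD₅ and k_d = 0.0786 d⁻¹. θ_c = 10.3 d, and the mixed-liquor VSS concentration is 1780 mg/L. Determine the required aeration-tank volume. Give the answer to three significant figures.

V ≈ 1310 m³

Rearranging the biomass balance for a CMAS with decay, V = Y·Q·ΔS·θ_c / [X·(1+k_d θ_c)] = 0.590 × 577 × (1220 − 13.1) × 10.3 / [1780 × (1 + 0.0786 × 10.3)] = 4.23×10^6 / 3221 = 1314 m³.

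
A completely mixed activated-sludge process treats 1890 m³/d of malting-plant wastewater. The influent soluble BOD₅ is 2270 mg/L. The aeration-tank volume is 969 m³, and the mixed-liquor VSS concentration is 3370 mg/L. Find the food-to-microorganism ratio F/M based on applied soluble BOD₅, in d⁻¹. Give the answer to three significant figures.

F/M ≈ 1.31 d⁻¹

Food-to-microorganism ratio F/M = Q S₀ / (V X) = 1890 × 2270 / (969.0 × 3370) = 1.314 d⁻¹.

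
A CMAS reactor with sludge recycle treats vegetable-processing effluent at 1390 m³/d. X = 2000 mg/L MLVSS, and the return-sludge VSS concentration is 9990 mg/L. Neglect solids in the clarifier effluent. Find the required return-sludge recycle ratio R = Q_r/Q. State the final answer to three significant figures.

Mass balance around the secondary clarifier (neglecting effluent solids): R = X / (X_r − X) = 2000 / (9990 − 2000) = 0.2503.

R ≈ 0.250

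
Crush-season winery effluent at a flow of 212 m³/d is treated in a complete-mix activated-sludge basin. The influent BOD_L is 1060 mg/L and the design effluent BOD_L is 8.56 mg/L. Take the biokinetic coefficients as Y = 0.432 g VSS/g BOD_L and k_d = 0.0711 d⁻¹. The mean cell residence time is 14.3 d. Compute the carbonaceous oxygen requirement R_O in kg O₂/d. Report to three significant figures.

Correct the yield for decay: Y_obs = Y/(1 + k_d θ_c) = 0.432 / (1 + 0.0711 × 14.3) = 0.432 / 2.017 = 0.2142.
Q·(S₀ − S) = 212 × (1060 − 8.56) × 10⁻³ = 222.9 kg/d removed.
P_X = Y_obs·Q·(S₀ − S) = 0.2142 × 222.9 = 47.75 kg VSS/d.
Carbonaceous O₂ demand = substrate oxidised − cell-mass equivalent = 222.9 − 1.42 × 47.75 = 155.1 kg O₂/d.

R_O ≈ 155 kg O₂/d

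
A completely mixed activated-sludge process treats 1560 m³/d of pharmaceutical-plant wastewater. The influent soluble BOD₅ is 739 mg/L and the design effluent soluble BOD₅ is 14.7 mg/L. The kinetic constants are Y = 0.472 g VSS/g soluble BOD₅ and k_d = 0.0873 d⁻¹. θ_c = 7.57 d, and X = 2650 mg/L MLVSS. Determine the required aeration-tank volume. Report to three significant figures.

V ≈ 917 m³

Rearranging the biomass balance for a CMAS with decay, V = Y·Q·ΔS·θ_c / [X·(1+k_d θ_c)] = 0.472 × 1560 × (739 − 14.7) × 7.57 / [2650 × (1 + 0.0873 × 7.57)] = 4.04×10^6 / 4401 = 917.3 m³.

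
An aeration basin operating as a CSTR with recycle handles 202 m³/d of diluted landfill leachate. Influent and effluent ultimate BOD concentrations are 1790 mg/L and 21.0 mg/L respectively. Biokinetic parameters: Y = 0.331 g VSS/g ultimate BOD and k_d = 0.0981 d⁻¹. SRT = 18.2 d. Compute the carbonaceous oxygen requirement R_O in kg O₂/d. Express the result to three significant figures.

R_O ≈ 297 kg O₂/d

Correct the yield for decay: Y_obs = Y/(1 + k_d θ_c) = 0.331 / (1 + 0.0981 × 18.2) = 0.331 / 2.785 = 0.1188.
Substrate removed = Q·(S₀ − S) = 202 m³/d × (1790 − 21.0) g/m³ = 3.57×10^5 g/d = 357.3 kg/d.
P_X = Y_obs·Q·(S₀ − S) = 0.1188 × 357.3 = 42.46 kg VSS/d.
R_O = Q·(S₀ − S) − 1.42·P_X = 357.3 − 1.42 × 42.46 = 297.0 kg O₂/d.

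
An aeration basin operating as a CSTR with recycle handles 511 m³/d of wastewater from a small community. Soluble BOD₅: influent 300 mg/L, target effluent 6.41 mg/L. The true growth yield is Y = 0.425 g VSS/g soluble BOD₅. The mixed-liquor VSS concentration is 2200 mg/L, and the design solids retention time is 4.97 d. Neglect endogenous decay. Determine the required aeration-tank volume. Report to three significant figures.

V ≈ 144 m³

Biomass mass balance (decay neglected): V·X = Y·Q·(S₀ − S)·θ_c, so V = 0.425 × 511 × (300 − 6.41) × 4.97 / 2200 = 144.0 m³.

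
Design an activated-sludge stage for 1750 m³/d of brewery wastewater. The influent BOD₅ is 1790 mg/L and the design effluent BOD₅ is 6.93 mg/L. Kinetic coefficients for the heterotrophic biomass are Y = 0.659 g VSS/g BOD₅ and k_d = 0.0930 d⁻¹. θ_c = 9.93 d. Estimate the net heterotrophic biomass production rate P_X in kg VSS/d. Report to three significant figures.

The observed yield is Y_obs = Y/(1 + k_d·θ_c) = 0.659 / (1 + 0.0930 × 9.93) = 0.659 / 1.923 = 0.3426 g VSS per g BOD₅ removed.
Substrate removed = Q·(S₀ − S) = 1750 m³/d × (1790 − 6.93) g/m³ = 3.12×10^6 g/d = 3120 kg/d.
P_X = Y_obs · Q(S₀ − S) = 0.3426 × 3120 = 1069 kg VSS/d.

P_X ≈ 1070 kg VSS/d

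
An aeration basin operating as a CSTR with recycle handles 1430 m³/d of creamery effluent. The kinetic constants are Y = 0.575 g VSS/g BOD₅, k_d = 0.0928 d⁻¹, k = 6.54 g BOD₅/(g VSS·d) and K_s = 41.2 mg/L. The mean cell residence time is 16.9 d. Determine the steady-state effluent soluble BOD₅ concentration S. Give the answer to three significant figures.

Effluent substrate depends only on kinetics and SRT: S = K_s(1 + k_d θ_c) / [θ_c(Yk − k_d) − 1] = 41.2 × (1 + 0.0928 × 16.9) / [16.9 × (0.575 × 6.54 − 0.0928) − 1] = 105.8 / 60.98 = 1.735 mg/L.

S ≈ 1.74 mg/L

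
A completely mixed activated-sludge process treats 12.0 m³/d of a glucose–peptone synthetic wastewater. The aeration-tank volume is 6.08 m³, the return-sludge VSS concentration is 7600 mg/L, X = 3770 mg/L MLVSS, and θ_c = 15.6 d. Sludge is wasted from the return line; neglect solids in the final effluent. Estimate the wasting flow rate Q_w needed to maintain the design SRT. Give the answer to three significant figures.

Wasting from the return line (neglecting effluent solids): Q_w = V·X / (θ_c·X_r) = 6.080 × 3770 / (15.6 × 7600) = 0.1933 m³/d.

Q_w ≈ 0.193 m³/d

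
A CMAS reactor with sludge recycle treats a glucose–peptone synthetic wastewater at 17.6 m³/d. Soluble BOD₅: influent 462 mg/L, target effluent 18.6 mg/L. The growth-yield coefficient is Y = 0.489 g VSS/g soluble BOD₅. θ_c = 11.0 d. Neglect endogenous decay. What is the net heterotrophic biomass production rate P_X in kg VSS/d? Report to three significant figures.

With endogenous decay neglected, the observed yield equals the true yield: Y_obs = Y = 0.489 g VSS/g soluble BOD₅.
Substrate removed = Q·(S₀ − S) = 17.6 m³/d × (462 − 18.6) g/m³ = 7.8×10^3 g/d = 7.804 kg/d.
Biomass produced: P_X = Y_obs·Q·ΔS = 0.4890 × 7.804 ≈ 3.816 kg VSS/d.

P_X ≈ 3.82 kg VSS/d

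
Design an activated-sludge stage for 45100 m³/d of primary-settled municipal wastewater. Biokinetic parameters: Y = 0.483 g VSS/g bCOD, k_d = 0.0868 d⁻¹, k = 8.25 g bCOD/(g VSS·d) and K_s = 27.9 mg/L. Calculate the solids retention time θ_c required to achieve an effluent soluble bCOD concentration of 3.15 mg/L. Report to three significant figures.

θ_c ≈ 3.15 d

From 1/θ_c = Y·k·S/(K_s + S) − k_d: Y·k·S/(K_s+S) = 0.483 × 8.25 × 3.15 / (27.9 + 3.15) = 0.4043 d⁻¹.
Then 1/θ_c = μ − k_d = 0.4043 − 0.0868 = 0.3175 d⁻¹, giving θ_c = 3.150 d.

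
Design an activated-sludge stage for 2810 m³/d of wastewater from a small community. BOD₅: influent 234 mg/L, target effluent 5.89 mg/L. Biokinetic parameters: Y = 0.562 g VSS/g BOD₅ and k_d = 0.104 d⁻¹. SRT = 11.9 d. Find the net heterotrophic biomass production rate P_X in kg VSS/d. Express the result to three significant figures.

P_X ≈ 161 kg VSS/d

Correct the yield for decay: Y_obs = Y/(1 + k_d θ_c) = 0.562 / (1 + 0.104 × 11.9) = 0.562 / 2.238 = 0.2512.
Substrate removed = Q·(S₀ − S) = 2810 m³/d × (234 − 5.89) g/m³ = 6.41×10^5 g/d = 641.0 kg/d.
Net biomass production P_X = Y_obs × Q·(S₀ − S) = 0.2512 × 641.0 = 161.0 kg VSS/d.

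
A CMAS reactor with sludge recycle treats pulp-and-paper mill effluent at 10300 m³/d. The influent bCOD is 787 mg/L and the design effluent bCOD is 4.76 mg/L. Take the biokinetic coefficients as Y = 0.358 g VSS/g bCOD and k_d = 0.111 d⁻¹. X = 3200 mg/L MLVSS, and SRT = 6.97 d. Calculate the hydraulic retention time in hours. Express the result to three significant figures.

Steady-state biomass mass balance: V·X·(1 + k_d·θ_c) = Y·Q·(S₀ − S)·θ_c, so V = 0.358 × 10300 × (787 − 4.76) × 6.97 / [3200 × (1 + 0.111 × 6.97)] = 2.01×10^7 / 5676 = 3542 m³.
HRT = V/Q = 3542 m³ / 10300 m³·d⁻¹ = 0.3439 d × 24 = 8.254 h.

τ ≈ 8.25 h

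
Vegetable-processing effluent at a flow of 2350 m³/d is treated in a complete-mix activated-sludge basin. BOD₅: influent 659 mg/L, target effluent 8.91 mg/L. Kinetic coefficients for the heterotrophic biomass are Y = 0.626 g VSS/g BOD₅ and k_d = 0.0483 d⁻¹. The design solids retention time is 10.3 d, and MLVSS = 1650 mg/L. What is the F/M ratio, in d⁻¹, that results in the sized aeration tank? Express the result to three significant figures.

F/M ≈ 0.235 d⁻¹

From the SRT design equation V = Y Q (S₀−S) θ_c / [X (1 + k_d θ_c)] = 0.626 × 2350 × (659 − 8.91) × 10.3 / [1650 × (1 + 0.0483 × 10.3)] = 9.85×10^6 / 2471 = 3987 m³.
Food-to-microorganism ratio F/M = Q S₀ / (V X) = 2350 × 659 / (3987 × 1650) = 0.2354 d⁻¹.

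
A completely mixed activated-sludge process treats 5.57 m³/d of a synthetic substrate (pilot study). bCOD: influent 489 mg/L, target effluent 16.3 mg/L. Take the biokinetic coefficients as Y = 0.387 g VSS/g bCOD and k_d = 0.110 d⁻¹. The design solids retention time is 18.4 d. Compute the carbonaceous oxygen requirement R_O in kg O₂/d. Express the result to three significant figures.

R_O ≈ 2.15 kg O₂/d

Observed yield with endogenous decay: Y_obs = Y / (1 + k_d·θ_c) = 0.387 / (1 + 0.110 × 18.4) = 0.387 / 3.024 = 0.1280 g VSS/g bCOD.
Substrate removed = Q·(S₀ − S) = 5.57 m³/d × (489 − 16.3) g/m³ = 2.63×10^3 g/d = 2.633 kg/d.
Biomass synthesised: P_X = Y_obs × 2.633 = 0.3370 kg VSS/d.
Carbonaceous O₂ demand = substrate oxidised − cell-mass equivalent = 2.633 − 1.42 × 0.3370 = 2.154 kg O₂/d.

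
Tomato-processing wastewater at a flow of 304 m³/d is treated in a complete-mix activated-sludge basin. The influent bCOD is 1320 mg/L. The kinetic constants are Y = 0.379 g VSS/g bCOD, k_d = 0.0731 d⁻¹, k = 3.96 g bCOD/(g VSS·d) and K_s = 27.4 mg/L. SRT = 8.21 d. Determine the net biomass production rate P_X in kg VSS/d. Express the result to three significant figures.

From the Monod/SRT balance for a CMAS, S = K_s·(1+k_d θ_c)/[θ_c·(Y k − k_d) − 1] = 27.4 × (1 + 0.0731 × 8.21) / [8.21 × (0.379 × 3.96 − 0.0731) − 1] = 43.84 / 10.72 = 4.089 mg/L.
Y_obs = Y / (1 + k_d θ_c) = 0.379 / (1 + 0.0731 × 8.21) = 0.379 / 1.600 = 0.2369.
ΔS = 1320 − 4.09 = 1316 mg/L, so the substrate removal rate is 304 × 1316/1000 = 400.0 kg bCOD/d.
Net biomass production P_X = Y_obs × Q·(S₀ − S) = 0.2369 × 400.0 = 94.75 kg VSS/d.

P_X ≈ 94.7 kg VSS/d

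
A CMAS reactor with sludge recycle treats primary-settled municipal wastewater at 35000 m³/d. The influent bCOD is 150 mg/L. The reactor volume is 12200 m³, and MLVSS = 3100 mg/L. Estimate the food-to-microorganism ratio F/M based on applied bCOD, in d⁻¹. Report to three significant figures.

F/M = applied load / biomass = Q·S₀/(V·X) = 35000 × 150 / (12200 × 3100) = 0.1388 d⁻¹.

F/M ≈ 0.139 d⁻¹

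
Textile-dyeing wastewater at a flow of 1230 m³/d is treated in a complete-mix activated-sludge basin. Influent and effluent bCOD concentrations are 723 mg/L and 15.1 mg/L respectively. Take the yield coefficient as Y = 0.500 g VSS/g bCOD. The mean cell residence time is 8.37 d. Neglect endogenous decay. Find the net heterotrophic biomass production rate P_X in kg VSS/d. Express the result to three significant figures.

P_X ≈ 435 kg VSS/d

No decay correction is needed, so Y_obs = Y = 0.500.
ΔS = 723 − 15.1 = 707.9 mg/L, so the substrate removal rate is 1230 × 707.9/1000 = 870.7 kg bCOD/d.
So the net sludge growth is P_X = 0.5000 × 870.7 = 435.4 kg VSS/d.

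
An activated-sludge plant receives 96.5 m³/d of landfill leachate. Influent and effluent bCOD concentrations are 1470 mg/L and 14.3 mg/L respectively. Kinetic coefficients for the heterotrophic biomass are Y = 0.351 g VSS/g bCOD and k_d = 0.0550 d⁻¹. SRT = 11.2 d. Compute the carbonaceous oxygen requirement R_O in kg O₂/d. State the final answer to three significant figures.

Observed yield with endogenous decay: Y_obs = Y / (1 + k_d·θ_c) = 0.351 / (1 + 0.0550 × 11.2) = 0.351 / 1.616 = 0.2172 g VSS/g bCOD.
ΔS = 1470 − 14.3 = 1456 mg/L, so the substrate removal rate is 96.5 × 1456/1000 = 140.5 kg bCOD/d.
P_X = Y_obs·Q·(S₀ − S) = 0.2172 × 140.5 = 30.51 kg VSS/d.
R_O = Q·ΔS − 1.42 P_X = 140.5 − 43.33 = 97.15 kg O₂/d.

R_O ≈ 97.1 kg O₂/d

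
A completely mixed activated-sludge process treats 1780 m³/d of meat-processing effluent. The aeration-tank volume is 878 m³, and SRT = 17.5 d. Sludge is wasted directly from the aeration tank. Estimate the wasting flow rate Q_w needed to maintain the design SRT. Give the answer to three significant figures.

Q_w ≈ 50.2 m³/d

Wasting from the aeration tank: Q_w = V / θ_c = 878.0 / 17.5 = 50.17 m³/d.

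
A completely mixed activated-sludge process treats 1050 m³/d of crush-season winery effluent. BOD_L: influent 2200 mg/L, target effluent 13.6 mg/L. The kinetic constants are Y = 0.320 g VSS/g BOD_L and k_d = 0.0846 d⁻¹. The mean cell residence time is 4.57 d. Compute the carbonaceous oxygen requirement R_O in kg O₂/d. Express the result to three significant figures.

R_O ≈ 1540 kg O₂/d

Correct the yield for decay: Y_obs = Y/(1 + k_d θ_c) = 0.320 / (1 + 0.0846 × 4.57) = 0.320 / 1.387 = 0.2308.
Mass of BOD_L removed per day: Q(S₀ − S) = 1050 × 2186 g/m³ = 2296 kg/d.
Biomass synthesised: P_X = Y_obs × 2296 = 529.8 kg VSS/d.
R_O = Q·ΔS − 1.42 P_X = 2296 − 752.3 = 1543 kg O₂/d.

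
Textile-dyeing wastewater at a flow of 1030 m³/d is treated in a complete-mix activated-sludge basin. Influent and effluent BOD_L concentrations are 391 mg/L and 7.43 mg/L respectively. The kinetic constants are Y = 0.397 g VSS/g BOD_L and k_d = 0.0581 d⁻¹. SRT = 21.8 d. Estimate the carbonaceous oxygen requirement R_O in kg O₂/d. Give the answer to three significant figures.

R_O ≈ 297 kg O₂/d

Observed yield with endogenous decay: Y_obs = Y / (1 + k_d·θ_c) = 0.397 / (1 + 0.0581 × 21.8) = 0.397 / 2.267 = 0.1752 g VSS/g BOD_L.
ΔS = 391 − 7.43 = 383.6 mg/L, so the substrate removal rate is 1030 × 383.6/1000 = 395.1 kg BOD_L/d.
P_X = Y_obs·Q·(S₀ − S) = 0.1752 × 395.1 = 69.20 kg VSS/d.
Carbonaceous O₂ demand = substrate oxidised − cell-mass equivalent = 395.1 − 1.42 × 69.20 = 296.8 kg O₂/d.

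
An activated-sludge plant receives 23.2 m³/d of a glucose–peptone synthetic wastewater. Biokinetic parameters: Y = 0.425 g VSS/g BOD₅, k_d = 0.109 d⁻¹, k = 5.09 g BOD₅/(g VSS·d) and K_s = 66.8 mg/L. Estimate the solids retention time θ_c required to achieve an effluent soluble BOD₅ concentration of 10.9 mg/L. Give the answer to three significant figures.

θ_c ≈ 5.14 d

From 1/θ_c = Y·k·S/(K_s + S) − k_d: Y·k·S/(K_s+S) = 0.425 × 5.09 × 10.9 / (66.8 + 10.9) = 0.3035 d⁻¹.
Then 1/θ_c = μ − k_d = 0.3035 − 0.109 = 0.1945 d⁻¹, giving θ_c = 5.142 d.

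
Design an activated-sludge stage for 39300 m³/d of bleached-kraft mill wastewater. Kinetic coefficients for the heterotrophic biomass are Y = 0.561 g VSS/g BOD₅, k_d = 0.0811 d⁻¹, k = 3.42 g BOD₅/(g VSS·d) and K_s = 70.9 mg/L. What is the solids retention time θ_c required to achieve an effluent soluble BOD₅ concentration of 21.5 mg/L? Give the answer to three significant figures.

θ_c ≈ 2.74 d

At the target effluent, Y k S/(K_s+S) = 0.561×3.42×21.5/92.40 = 0.4464 d⁻¹.
θ_c = 1/(μ − k_d) = 1/(0.4464 − 0.0811) = 1/0.3653 = 2.737 d.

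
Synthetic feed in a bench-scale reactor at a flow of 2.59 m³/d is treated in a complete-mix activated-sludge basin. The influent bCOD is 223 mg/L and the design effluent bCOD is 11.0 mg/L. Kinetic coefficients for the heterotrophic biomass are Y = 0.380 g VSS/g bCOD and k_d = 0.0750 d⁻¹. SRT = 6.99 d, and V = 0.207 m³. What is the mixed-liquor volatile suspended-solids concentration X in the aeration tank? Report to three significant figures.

X ≈ 4620 mg/L

X = Y·Q·ΔS·θ_c / [V·(1 + k_d θ_c)] = 0.380 × 2.59 × (223 − 11.0) × 6.99 / [0.207 × (1 + 0.0750 × 6.99)] = 4622 mg/L.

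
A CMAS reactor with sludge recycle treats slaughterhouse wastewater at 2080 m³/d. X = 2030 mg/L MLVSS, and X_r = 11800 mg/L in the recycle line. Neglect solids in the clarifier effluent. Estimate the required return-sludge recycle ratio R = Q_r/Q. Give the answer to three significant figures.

Mass balance around the secondary clarifier (neglecting effluent solids): R = X / (X_r − X) = 2030 / (11800 − 2030) = 0.2078.

R ≈ 0.208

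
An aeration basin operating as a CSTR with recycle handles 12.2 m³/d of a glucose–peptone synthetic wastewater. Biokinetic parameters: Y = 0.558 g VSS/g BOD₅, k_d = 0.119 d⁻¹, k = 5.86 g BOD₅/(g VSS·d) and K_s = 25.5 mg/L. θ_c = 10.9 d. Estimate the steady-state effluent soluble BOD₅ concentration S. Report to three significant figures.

Effluent substrate depends only on kinetics and SRT: S = K_s(1 + k_d θ_c) / [θ_c(Yk − k_d) − 1] = 25.5 × (1 + 0.119 × 10.9) / [10.9 × (0.558 × 5.86 − 0.119) − 1] = 58.58 / 33.34 = 1.757 mg/L.

S ≈ 1.76 mg/L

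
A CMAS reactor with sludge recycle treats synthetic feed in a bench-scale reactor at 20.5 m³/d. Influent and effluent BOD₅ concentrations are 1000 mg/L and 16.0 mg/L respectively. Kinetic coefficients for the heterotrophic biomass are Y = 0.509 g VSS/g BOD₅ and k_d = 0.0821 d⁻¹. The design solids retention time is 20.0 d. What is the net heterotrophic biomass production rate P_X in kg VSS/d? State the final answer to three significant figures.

P_X ≈ 3.89 kg VSS/d

Correct the yield for decay: Y_obs = Y/(1 + k_d θ_c) = 0.509 / (1 + 0.0821 × 20.0) = 0.509 / 2.642 = 0.1927.
Mass of BOD₅ removed per day: Q(S₀ − S) = 20.5 × 984.0 g/m³ = 20.17 kg/d.
Net biomass production P_X = Y_obs × Q·(S₀ − S) = 0.1927 × 20.17 = 3.886 kg VSS/d.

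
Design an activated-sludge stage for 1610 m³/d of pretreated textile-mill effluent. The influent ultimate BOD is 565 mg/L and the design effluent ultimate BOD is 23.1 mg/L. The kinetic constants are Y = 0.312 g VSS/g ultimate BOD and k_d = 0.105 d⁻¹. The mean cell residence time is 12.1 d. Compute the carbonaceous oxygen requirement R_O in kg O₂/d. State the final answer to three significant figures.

Y_obs = Y / (1 + k_d θ_c) = 0.312 / (1 + 0.105 × 12.1) = 0.312 / 2.271 = 0.1374.
Q·(S₀ − S) = 1610 × (565 − 23.1) × 10⁻³ = 872.5 kg/d removed.
P_X = Y_obs·Q·(S₀ − S) = 0.1374 × 872.5 = 119.9 kg VSS/d.
Carbonaceous O₂ demand = substrate oxidised − cell-mass equivalent = 872.5 − 1.42 × 119.9 = 702.2 kg O₂/d.

R_O ≈ 702 kg O₂/d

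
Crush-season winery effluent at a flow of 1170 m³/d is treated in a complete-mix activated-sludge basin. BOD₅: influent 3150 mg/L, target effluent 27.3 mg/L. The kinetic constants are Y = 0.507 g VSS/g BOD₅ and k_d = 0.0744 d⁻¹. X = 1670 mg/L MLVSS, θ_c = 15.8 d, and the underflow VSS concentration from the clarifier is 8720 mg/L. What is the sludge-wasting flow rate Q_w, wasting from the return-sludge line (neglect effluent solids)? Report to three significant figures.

Rearranging the biomass balance for a CMAS with decay, V = Y·Q·ΔS·θ_c / [X·(1+k_d θ_c)] = 0.507 × 1170 × (3150 − 27.3) × 15.8 / [1670 × (1 + 0.0744 × 15.8)] = 2.93×10^7 / 3633 = 8056 m³.
Wasting from the return line (neglecting effluent solids): Q_w = V·X / (θ_c·X_r) = 8056 × 1670 / (15.8 × 8720) = 97.64 m³/d.

Q_w ≈ 97.6 m³/d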